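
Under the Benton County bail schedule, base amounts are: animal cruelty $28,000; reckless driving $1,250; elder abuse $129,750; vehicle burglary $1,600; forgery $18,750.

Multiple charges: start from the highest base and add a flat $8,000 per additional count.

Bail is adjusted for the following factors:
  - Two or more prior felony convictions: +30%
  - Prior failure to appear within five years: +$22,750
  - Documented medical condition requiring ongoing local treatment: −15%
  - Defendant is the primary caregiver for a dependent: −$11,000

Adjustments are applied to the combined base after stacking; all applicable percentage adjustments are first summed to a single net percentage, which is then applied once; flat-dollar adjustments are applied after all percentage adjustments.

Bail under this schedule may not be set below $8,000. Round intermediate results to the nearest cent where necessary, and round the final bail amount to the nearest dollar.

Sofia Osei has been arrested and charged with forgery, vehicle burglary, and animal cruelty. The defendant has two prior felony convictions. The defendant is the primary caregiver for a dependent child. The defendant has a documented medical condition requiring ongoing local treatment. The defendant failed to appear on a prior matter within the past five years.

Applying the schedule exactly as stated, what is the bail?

$62,350

Base amounts from the schedule: forgery $18,750; vehicle burglary $1,600; animal cruelty $28,000.
Stacking rule: highest base plus $8,000 per additional charge. Highest is animal cruelty at $28,000; 2 additional charges → +$16,000. Combined base = $44,000.
Net percentage adjustment: +30% −15% = +15%. $44,000 × 1.15 = $50,600.
Prior failure to appear within five years (+$22,750 flat): $50,600 + $22,750 = $73,350.
Defendant is the primary caregiver for a dependent (−$11,000 flat): $73,350 − $11,000 = $62,350.
$62,350 is at or above the $8,000 minimum.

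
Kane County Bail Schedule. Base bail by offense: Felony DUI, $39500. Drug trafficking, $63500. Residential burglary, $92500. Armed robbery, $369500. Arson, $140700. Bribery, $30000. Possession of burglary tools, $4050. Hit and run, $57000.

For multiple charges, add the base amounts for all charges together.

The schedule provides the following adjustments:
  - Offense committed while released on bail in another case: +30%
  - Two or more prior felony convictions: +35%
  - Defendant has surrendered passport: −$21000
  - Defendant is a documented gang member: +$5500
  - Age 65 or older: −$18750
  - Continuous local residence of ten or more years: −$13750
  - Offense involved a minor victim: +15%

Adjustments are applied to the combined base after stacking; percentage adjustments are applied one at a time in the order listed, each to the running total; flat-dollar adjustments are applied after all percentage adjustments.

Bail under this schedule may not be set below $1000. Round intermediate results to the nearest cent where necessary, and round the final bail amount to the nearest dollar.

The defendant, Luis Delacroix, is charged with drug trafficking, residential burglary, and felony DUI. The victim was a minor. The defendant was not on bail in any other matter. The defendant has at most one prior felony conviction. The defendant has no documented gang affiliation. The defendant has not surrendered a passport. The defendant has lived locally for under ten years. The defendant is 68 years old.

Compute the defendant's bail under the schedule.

Base amounts from the schedule: drug trafficking $63500; residential burglary $92500; felony DUI $39500.
Stacking rule: sum of all bases. $63500 + $92500 + $39500 = $195500.
Offense involved a minor victim (+15%): $195500 × 1.15 = $224825.
Age 65 or older (−$18750 flat): $224825 − $18750 = $206075.
$206075 is at or above the $1000 minimum.

$206075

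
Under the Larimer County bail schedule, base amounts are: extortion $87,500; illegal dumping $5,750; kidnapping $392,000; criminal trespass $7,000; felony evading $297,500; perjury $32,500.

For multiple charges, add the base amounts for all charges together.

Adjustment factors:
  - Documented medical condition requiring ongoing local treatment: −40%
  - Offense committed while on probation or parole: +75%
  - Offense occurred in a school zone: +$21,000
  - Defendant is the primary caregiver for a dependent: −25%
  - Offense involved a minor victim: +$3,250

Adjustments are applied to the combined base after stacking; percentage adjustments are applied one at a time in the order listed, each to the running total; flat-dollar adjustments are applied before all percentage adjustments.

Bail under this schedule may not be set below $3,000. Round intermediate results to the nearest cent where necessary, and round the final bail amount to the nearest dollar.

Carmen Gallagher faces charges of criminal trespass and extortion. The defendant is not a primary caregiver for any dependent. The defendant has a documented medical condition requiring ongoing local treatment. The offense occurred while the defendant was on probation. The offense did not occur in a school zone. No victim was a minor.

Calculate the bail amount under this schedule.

$99,225

Base amounts from the schedule: criminal trespass $7,000; extortion $87,500.
Stacking rule: sum of all bases. $7,000 + $87,500 = $94,500.
Documented medical condition requiring ongoing local treatment (−40%): $94,500 × 0.6 = $56,700.
Offense committed while on probation or parole (+75%): $56,700 × 1.75 = $99,225.
$99,225 is at or above the $3,000 minimum.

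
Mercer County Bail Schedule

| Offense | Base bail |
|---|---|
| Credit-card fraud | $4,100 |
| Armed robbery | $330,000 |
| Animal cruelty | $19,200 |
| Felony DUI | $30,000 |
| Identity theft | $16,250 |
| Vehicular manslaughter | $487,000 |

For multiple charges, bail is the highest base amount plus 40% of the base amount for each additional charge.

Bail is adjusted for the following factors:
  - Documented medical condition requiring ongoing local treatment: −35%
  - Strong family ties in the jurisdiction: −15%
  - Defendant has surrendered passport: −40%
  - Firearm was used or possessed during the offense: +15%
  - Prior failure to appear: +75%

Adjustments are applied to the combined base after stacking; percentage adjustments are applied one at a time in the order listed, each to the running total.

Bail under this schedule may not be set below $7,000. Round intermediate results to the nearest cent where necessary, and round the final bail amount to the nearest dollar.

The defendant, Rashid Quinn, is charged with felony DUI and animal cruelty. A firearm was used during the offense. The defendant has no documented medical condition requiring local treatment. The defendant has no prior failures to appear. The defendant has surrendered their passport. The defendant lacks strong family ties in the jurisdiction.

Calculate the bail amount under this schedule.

Base amounts from the schedule: felony DUI $30,000; animal cruelty $19,200.
Stacking rule: highest base plus 40% of each additional charge. Highest is felony DUI at $30,000. Additional: $19,200 × 40% = $7,680. Combined base = $30,000 + $7,680 = $37,680.
Defendant has surrendered passport (−40%): $37,680 × 0.6 = $22,608.
Firearm was used or possessed during the offense (+15%): $22,608 × 1.15 = $25,999.20.
$25,999.20 is at or above the $7,000 minimum.
Rounded to the nearest dollar: $25,999.

$25,999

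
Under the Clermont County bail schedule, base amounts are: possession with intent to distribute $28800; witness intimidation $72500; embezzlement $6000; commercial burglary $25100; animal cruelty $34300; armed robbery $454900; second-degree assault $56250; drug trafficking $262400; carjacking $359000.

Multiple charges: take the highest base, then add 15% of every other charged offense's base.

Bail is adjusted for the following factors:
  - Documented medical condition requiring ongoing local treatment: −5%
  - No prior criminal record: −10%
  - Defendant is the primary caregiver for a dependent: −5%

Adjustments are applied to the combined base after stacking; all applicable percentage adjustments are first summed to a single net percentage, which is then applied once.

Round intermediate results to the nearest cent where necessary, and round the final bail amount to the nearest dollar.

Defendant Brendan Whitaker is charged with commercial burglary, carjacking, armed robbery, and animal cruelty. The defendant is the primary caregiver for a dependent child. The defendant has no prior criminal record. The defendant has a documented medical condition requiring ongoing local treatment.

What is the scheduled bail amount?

$414128

Base amounts from the schedule: commercial burglary $25100; carjacking $359000; armed robbery $454900; animal cruelty $34300.
Stacking rule: highest base plus 15% of each additional charge. Highest is armed robbery at $454900. Additional: $25100 × 15% = $3765; $359000 × 15% = $53850; $34300 × 15% = $5145. Combined base = $454900 + $62760 = $517660.
Net percentage adjustment: −5% −10% −5% = −20%. $517660 × 0.8 = $414128.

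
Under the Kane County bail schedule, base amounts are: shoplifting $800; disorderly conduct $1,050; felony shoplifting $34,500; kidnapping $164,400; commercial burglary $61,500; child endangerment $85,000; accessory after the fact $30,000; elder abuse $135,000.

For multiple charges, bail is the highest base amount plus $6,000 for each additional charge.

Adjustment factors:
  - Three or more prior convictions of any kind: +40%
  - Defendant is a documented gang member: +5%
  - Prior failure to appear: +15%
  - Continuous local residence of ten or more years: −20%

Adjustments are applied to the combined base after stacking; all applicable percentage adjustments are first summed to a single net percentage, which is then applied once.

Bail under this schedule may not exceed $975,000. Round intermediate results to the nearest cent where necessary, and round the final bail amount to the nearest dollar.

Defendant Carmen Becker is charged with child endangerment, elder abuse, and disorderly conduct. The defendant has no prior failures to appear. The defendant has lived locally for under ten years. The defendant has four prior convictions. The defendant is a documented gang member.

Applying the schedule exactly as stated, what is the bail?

Base amounts from the schedule: child endangerment $85,000; elder abuse $135,000; disorderly conduct $1,050.
Stacking rule: highest base plus $6,000 per additional charge. Highest is elder abuse at $135,000; 2 additional charges → +$12,000. Combined base = $147,000.
Net percentage adjustment: +40% +5% = +45%. $147,000 × 1.45 = $213,150.
$213,150 is within the $975,000 maximum.

$213,150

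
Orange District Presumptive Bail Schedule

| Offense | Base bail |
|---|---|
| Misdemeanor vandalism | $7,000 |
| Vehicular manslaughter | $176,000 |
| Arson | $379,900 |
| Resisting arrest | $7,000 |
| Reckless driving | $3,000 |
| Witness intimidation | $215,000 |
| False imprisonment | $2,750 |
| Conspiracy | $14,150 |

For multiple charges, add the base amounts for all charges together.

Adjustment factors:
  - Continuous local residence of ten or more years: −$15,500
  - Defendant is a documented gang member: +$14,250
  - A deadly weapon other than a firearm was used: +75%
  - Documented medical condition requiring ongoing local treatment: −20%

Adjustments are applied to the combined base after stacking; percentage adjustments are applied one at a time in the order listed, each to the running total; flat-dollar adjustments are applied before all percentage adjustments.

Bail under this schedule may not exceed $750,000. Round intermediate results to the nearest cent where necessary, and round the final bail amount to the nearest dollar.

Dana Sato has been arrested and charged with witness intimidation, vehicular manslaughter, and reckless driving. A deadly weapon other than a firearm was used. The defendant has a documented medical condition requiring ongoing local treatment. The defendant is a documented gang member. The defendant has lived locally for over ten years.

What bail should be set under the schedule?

Base amounts from the schedule: witness intimidation $215,000; vehicular manslaughter $176,000; reckless driving $3,000.
Stacking rule: sum of all bases. $215,000 + $176,000 + $3,000 = $394,000.
Continuous local residence of ten or more years (−$15,500 flat): $394,000 − $15,500 = $378,500.
Defendant is a documented gang member (+$14,250 flat): $378,500 + $14,250 = $392,750.
A deadly weapon other than a firearm was used (+75%): $392,750 × 1.75 = $687,312.50.
Documented medical condition requiring ongoing local treatment (−20%): $687,312.50 × 0.8 = $549,850.
$549,850 is within the $750,000 maximum.

$549,850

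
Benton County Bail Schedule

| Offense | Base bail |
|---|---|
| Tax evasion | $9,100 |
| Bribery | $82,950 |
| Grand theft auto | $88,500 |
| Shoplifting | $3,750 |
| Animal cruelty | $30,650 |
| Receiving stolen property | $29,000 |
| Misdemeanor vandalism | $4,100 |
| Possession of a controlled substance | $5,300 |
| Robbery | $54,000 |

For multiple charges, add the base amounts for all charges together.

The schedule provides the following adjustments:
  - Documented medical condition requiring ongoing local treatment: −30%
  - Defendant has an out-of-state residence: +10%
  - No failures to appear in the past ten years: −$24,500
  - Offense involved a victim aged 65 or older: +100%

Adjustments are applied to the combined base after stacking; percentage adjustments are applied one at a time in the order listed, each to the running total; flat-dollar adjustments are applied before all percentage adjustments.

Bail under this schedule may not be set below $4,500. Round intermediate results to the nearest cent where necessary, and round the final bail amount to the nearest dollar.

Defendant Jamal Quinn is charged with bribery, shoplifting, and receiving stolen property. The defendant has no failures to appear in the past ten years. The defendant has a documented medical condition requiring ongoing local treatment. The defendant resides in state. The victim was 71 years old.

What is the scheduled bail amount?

$127,680

Base amounts from the schedule: bribery $82,950; shoplifting $3,750; receiving stolen property $29,000.
Stacking rule: sum of all bases. $82,950 + $3,750 + $29,000 = $115,700.
No failures to appear in the past ten years (−$24,500 flat): $115,700 − $24,500 = $91,200.
Documented medical condition requiring ongoing local treatment (−30%): $91,200 × 0.7 = $63,840.
Offense involved a victim aged 65 or older (+100%): $63,840 × 2 = $127,680.
$127,680 is at or above the $4,500 minimum.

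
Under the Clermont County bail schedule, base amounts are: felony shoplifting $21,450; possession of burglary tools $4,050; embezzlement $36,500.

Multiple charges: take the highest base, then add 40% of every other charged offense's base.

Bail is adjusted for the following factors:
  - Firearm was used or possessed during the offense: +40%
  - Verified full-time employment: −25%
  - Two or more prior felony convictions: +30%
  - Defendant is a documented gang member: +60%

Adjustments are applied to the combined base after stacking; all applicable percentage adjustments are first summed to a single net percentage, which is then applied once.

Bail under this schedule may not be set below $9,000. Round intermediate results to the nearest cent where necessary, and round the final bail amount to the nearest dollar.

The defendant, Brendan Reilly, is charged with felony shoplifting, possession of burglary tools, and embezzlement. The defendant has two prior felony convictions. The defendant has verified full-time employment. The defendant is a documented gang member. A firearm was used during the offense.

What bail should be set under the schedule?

$95,735

Base amounts from the schedule: felony shoplifting $21,450; possession of burglary tools $4,050; embezzlement $36,500.
Stacking rule: highest base plus 40% of each additional charge. Highest is embezzlement at $36,500. Additional: $21,450 × 40% = $8,580; $4,050 × 40% = $1,620. Combined base = $36,500 + $10,200 = $46,700.
Net percentage adjustment: +40% −25% +30% +60% = +105%. $46,700 × 2.05 = $95,735.
$95,735 is at or above the $9,000 minimum.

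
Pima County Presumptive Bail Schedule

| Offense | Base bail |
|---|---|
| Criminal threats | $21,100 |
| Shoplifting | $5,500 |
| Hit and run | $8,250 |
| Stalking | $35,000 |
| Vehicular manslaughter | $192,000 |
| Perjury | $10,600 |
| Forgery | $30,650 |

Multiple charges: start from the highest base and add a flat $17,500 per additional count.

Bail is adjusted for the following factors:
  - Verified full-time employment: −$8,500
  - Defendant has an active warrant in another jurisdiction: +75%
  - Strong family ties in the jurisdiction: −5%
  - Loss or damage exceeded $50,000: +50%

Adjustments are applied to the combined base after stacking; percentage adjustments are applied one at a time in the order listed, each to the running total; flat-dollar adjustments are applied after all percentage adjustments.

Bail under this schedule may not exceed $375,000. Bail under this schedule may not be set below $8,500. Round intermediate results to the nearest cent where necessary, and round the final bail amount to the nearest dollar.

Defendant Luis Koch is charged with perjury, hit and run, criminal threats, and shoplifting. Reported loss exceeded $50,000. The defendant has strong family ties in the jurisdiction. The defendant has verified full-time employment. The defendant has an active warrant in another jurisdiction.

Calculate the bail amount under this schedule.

$175,040

Base amounts from the schedule: perjury $10,600; hit and run $8,250; criminal threats $21,100; shoplifting $5,500.
Stacking rule: highest base plus $17,500 per additional charge. Highest is criminal threats at $21,100; 3 additional charges → +$52,500. Combined base = $73,600.
Defendant has an active warrant in another jurisdiction (+75%): $73,600 × 1.75 = $128,800.
Strong family ties in the jurisdiction (−5%): $128,800 × 0.95 = $122,360.
Loss or damage exceeded $50,000 (+50%): $122,360 × 1.5 = $183,540.
Verified full-time employment (−$8,500 flat): $183,540 − $8,500 = $175,040.
$175,040 is within the $375,000 maximum.
$175,040 is at or above the $8,500 minimum.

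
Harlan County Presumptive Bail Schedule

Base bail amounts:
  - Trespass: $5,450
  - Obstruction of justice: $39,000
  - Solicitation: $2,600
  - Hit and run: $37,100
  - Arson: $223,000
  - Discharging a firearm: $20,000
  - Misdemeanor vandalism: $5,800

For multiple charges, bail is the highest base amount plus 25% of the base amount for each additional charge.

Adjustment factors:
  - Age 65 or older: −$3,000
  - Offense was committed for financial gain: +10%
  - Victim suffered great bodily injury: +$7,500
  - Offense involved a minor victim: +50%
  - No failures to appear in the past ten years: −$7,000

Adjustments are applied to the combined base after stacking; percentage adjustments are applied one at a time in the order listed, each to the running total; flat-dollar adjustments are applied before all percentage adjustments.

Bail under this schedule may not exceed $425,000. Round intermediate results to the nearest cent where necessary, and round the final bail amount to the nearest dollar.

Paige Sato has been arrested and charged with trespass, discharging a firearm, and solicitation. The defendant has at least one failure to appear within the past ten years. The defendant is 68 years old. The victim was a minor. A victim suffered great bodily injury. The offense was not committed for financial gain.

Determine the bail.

$39,769

Base amounts from the schedule: trespass $5,450; discharging a firearm $20,000; solicitation $2,600.
Stacking rule: highest base plus 25% of each additional charge. Highest is discharging a firearm at $20,000. Additional: $5,450 × 25% = $1,362.50; $2,600 × 25% = $650. Combined base = $20,000 + $2,012.50 = $22,012.50.
Age 65 or older (−$3,000 flat): $22,012.50 − $3,000 = $19,012.50.
Victim suffered great bodily injury (+$7,500 flat): $19,012.50 + $7,500 = $26,512.50.
Offense involved a minor victim (+50%): $26,512.50 × 1.5 = $39,768.75.
$39,768.75 is within the $425,000 maximum.
Rounded to the nearest dollar: $39,769.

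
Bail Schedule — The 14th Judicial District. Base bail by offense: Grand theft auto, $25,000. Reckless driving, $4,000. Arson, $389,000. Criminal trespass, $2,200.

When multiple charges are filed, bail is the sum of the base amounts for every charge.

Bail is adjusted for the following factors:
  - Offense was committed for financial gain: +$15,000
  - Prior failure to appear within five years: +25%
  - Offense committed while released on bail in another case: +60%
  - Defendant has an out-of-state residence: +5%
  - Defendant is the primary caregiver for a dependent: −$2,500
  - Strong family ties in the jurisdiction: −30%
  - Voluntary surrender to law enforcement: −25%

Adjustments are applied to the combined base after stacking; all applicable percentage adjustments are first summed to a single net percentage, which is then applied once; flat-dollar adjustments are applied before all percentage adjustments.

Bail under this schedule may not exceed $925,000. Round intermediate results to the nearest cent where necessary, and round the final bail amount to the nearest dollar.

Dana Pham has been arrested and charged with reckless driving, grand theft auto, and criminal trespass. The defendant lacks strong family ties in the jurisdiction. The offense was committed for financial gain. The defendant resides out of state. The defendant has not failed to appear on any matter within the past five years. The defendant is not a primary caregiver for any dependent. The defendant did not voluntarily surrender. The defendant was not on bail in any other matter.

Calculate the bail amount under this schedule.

Base amounts from the schedule: reckless driving $4,000; grand theft auto $25,000; criminal trespass $2,200.
Stacking rule: sum of all bases. $4,000 + $25,000 + $2,200 = $31,200.
Offense was committed for financial gain (+$15,000 flat): $31,200 + $15,000 = $46,200.
Defendant has an out-of-state residence (+5%): $46,200 × 1.05 = $48,510.
$48,510 is within the $925,000 maximum.

$48,510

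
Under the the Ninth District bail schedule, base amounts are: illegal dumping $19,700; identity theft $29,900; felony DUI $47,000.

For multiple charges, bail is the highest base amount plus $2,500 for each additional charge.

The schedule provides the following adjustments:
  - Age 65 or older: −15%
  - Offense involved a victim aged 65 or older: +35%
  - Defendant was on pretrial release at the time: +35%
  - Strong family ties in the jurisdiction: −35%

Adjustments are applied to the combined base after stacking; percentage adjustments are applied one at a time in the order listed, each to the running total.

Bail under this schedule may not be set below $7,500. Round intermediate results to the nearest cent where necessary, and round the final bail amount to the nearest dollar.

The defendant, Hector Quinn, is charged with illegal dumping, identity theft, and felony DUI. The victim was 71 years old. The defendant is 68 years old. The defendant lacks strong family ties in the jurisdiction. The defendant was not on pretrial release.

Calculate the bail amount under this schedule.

$59,670

Base amounts from the schedule: illegal dumping $19,700; identity theft $29,900; felony DUI $47,000.
Stacking rule: highest base plus $2,500 per additional charge. Highest is felony DUI at $47,000; 2 additional charges → +$5,000. Combined base = $52,000.
Age 65 or older (−15%): $52,000 × 0.85 = $44,200.
Offense involved a victim aged 65 or older (+35%): $44,200 × 1.35 = $59,670.
$59,670 is at or above the $7,500 minimum.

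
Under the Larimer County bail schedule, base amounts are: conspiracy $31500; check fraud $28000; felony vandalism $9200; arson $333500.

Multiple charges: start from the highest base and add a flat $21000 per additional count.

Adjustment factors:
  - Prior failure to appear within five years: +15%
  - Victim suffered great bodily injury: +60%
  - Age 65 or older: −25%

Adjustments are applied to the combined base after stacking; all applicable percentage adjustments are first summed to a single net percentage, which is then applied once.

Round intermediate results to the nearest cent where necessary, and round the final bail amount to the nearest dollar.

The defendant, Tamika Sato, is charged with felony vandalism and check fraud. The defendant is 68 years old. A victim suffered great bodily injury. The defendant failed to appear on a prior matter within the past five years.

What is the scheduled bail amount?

$73500

Base amounts from the schedule: felony vandalism $9200; check fraud $28000.
Stacking rule: highest base plus $21000 per additional charge. Highest is check fraud at $28000; 1 additional charge → +$21000. Combined base = $49000.
Net percentage adjustment: +15% +60% −25% = +50%. $49000 × 1.5 = $73500.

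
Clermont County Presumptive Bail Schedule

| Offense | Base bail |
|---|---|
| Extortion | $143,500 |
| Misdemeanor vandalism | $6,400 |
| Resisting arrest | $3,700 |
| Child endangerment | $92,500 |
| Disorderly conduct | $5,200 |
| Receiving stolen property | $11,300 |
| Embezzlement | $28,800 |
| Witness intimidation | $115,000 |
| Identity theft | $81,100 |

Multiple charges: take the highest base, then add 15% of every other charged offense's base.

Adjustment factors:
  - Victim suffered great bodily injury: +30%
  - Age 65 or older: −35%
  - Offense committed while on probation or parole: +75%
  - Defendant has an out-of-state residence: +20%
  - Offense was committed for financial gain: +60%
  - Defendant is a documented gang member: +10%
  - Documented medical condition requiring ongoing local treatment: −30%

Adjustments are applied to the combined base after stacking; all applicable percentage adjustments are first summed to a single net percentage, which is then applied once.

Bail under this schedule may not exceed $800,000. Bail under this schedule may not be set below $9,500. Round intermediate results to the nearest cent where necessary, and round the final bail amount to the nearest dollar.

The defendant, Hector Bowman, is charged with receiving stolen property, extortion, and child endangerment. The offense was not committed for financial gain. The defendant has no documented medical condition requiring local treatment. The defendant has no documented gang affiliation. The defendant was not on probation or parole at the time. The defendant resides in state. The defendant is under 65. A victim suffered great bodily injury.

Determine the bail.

Base amounts from the schedule: receiving stolen property $11,300; extortion $143,500; child endangerment $92,500.
Stacking rule: highest base plus 15% of each additional charge. Highest is extortion at $143,500. Additional: $11,300 × 15% = $1,695; $92,500 × 15% = $13,875. Combined base = $143,500 + $15,570 = $159,070.
Victim suffered great bodily injury (+30%): $159,070 × 1.3 = $206,791.
$206,791 is within the $800,000 maximum.
$206,791 is at or above the $9,500 minimum.

$206,791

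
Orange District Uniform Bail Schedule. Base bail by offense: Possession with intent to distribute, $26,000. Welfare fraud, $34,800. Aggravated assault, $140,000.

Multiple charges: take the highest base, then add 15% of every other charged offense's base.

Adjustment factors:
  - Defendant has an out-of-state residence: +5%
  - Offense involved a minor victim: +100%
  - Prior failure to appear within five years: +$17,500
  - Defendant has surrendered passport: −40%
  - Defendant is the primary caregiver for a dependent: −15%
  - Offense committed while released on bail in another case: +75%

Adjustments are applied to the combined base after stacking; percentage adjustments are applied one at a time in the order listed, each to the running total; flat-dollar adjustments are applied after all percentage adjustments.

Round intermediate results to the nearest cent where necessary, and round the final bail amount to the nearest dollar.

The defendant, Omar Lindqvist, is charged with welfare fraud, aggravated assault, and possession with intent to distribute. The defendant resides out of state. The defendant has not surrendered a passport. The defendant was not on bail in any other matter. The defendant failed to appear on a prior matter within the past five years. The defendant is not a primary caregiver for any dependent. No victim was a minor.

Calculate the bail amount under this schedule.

Base amounts from the schedule: welfare fraud $34,800; aggravated assault $140,000; possession with intent to distribute $26,000.
Stacking rule: highest base plus 15% of each additional charge. Highest is aggravated assault at $140,000. Additional: $34,800 × 15% = $5,220; $26,000 × 15% = $3,900. Combined base = $140,000 + $9,120 = $149,120.
Defendant has an out-of-state residence (+5%): $149,120 × 1.05 = $156,576.
Prior failure to appear within five years (+$17,500 flat): $156,576 + $17,500 = $174,076.

$174,076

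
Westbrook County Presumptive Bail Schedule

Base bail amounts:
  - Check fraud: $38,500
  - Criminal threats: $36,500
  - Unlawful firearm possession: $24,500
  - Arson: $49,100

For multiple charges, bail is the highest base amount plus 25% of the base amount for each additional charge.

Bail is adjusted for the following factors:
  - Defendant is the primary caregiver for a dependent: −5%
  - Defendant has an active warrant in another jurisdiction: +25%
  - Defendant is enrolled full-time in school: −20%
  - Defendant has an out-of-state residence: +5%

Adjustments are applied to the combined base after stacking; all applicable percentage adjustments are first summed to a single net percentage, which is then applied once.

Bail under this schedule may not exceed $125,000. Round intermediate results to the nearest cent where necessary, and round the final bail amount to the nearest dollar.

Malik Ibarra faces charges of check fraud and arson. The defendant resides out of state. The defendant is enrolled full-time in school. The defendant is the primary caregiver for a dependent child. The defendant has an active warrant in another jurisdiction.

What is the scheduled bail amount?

Base amounts from the schedule: check fraud $38,500; arson $49,100.
Stacking rule: highest base plus 25% of each additional charge. Highest is arson at $49,100. Additional: $38,500 × 25% = $9,625. Combined base = $49,100 + $9,625 = $58,725.
Net percentage adjustment: −5% +25% −20% +5% = +5%. $58,725 × 1.05 = $61,661.25.
$61,661.25 is within the $125,000 maximum.
Rounded to the nearest dollar: $61,661.

$61,661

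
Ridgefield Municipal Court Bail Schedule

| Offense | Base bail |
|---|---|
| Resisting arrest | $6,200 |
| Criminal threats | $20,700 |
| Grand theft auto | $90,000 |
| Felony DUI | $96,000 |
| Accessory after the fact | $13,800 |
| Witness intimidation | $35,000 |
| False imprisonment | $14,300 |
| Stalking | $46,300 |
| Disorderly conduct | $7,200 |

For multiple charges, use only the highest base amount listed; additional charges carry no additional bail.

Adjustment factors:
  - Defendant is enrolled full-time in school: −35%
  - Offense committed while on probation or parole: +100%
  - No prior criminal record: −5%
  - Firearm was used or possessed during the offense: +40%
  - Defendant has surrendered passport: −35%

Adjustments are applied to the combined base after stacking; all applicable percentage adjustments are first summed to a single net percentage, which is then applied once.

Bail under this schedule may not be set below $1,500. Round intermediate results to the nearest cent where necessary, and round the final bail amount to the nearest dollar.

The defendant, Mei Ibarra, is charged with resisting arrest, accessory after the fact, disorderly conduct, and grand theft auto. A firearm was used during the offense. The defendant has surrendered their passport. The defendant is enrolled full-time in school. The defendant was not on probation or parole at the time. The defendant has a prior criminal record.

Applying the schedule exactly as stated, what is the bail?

Base amounts from the schedule: resisting arrest $6,200; accessory after the fact $13,800; disorderly conduct $7,200; grand theft auto $90,000.
Stacking rule: use the highest base only. Highest is grand theft auto at $90,000. Combined base = $90,000.
Net percentage adjustment: −35% +40% −35% = −30%. $90,000 × 0.7 = $63,000.
$63,000 is at or above the $1,500 minimum.

$63,000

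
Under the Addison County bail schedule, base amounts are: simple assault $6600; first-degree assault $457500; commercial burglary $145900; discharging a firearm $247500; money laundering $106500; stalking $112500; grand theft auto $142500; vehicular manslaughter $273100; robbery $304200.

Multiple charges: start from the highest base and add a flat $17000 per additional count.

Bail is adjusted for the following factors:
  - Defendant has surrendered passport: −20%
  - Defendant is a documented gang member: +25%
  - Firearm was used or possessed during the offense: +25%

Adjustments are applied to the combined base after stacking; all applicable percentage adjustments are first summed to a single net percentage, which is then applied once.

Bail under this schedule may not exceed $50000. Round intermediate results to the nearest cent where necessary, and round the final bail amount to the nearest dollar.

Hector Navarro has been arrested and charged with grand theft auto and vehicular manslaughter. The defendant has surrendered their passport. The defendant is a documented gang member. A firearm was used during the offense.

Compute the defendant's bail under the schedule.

$50000

Base amounts from the schedule: grand theft auto $142500; vehicular manslaughter $273100.
Stacking rule: highest base plus $17000 per additional charge. Highest is vehicular manslaughter at $273100; 1 additional charge → +$17000. Combined base = $290100.
Net percentage adjustment: −20% +25% +25% = +30%. $290100 × 1.3 = $377130.
Result $377130 exceeds the maximum of $50000; bail is capped at $50000.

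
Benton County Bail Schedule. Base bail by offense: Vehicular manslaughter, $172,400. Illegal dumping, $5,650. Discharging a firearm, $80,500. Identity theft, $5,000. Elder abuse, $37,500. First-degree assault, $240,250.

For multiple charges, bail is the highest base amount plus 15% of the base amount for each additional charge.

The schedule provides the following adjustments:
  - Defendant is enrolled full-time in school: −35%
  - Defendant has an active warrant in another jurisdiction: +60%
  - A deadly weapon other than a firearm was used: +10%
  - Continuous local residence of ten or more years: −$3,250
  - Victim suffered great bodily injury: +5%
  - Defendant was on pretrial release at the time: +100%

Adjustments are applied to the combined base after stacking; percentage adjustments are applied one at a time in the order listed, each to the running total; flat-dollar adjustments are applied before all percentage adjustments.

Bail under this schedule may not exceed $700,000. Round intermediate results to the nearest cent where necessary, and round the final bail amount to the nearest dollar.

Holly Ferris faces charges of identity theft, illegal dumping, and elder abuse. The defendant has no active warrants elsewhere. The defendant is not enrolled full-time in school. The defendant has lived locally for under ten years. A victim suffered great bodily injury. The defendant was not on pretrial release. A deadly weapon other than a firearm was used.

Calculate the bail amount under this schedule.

Base amounts from the schedule: identity theft $5,000; illegal dumping $5,650; elder abuse $37,500.
Stacking rule: highest base plus 15% of each additional charge. Highest is elder abuse at $37,500. Additional: $5,000 × 15% = $750; $5,650 × 15% = $847.50. Combined base = $37,500 + $1,597.50 = $39,097.50.
A deadly weapon other than a firearm was used (+10%): $39,097.50 × 1.1 = $43,007.25.
Victim suffered great bodily injury (+5%): $43,007.25 × 1.05 = $45,157.61.
$45,157.61 is within the $700,000 maximum.
Rounded to the nearest dollar: $45,158.

$45,158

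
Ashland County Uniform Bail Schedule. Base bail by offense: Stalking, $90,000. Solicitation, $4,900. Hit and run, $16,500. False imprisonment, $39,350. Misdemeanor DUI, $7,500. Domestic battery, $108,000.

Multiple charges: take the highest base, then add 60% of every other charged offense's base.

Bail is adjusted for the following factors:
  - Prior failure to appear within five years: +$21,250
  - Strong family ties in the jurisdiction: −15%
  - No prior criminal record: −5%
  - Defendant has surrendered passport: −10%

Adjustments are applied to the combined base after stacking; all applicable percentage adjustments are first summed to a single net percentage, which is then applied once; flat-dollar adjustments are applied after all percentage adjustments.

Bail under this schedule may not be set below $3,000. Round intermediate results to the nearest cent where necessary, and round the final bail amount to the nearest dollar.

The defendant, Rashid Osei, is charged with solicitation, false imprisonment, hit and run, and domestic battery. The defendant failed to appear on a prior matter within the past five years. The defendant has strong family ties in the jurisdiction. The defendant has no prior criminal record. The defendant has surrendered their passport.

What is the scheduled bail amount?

$122,365

Base amounts from the schedule: solicitation $4,900; false imprisonment $39,350; hit and run $16,500; domestic battery $108,000.
Stacking rule: highest base plus 60% of each additional charge. Highest is domestic battery at $108,000. Additional: $4,900 × 60% = $2,940; $39,350 × 60% = $23,610; $16,500 × 60% = $9,900. Combined base = $108,000 + $36,450 = $144,450.
Net percentage adjustment: −15% −5% −10% = −30%. $144,450 × 0.7 = $101,115.
Prior failure to appear within five years (+$21,250 flat): $101,115 + $21,250 = $122,365.
$122,365 is at or above the $3,000 minimum.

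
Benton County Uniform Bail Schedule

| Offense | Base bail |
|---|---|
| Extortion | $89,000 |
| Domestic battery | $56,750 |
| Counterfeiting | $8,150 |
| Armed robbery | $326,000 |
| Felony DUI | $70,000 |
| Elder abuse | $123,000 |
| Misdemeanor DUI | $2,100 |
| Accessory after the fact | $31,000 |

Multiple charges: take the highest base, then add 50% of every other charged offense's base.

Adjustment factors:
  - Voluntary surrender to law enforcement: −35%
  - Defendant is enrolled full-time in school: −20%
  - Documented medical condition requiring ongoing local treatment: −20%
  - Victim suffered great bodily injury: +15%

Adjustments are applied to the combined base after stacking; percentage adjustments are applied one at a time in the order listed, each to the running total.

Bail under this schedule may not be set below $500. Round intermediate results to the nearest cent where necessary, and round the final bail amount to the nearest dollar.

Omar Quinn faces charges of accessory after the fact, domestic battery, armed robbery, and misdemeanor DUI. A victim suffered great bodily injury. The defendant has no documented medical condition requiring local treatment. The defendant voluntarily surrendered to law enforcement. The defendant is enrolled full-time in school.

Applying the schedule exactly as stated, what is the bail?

$221,813

Base amounts from the schedule: accessory after the fact $31,000; domestic battery $56,750; armed robbery $326,000; misdemeanor DUI $2,100.
Stacking rule: highest base plus 50% of each additional charge. Highest is armed robbery at $326,000. Additional: $31,000 × 50% = $15,500; $56,750 × 50% = $28,375; $2,100 × 50% = $1,050. Combined base = $326,000 + $44,925 = $370,925.
Voluntary surrender to law enforcement (−35%): $370,925 × 0.65 = $241,101.25.
Defendant is enrolled full-time in school (−20%): $241,101.25 × 0.8 = $192,881.
Victim suffered great bodily injury (+15%): $192,881 × 1.15 = $221,813.15.
$221,813.15 is at or above the $500 minimum.
Rounded to the nearest dollar: $221,813.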